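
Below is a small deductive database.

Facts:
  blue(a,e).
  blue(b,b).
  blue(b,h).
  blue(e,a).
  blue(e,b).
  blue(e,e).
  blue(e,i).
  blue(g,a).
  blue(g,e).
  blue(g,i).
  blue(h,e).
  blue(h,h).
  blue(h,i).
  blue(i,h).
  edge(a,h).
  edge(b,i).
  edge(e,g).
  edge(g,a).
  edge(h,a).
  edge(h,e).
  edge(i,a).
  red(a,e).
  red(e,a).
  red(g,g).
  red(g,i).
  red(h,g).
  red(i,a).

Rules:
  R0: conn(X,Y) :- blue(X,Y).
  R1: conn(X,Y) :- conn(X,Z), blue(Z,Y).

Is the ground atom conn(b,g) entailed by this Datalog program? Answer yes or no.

round 1: derive conn(a,e) via R0 from blue(a,e)
round 1: derive conn(b,b) via R0 from blue(b,b)
round 1: derive conn(b,h) via R0 from blue(b,h)
round 1: derive conn(e,a) via R0 from blue(e,a)
round 1: derive conn(e,b) via R0 from blue(e,b)
round 1: derive conn(e,e) via R0 from blue(e,e)
round 1: derive conn(e,i) via R0 from blue(e,i)
round 1: derive conn(g,a) via R0 from blue(g,a)
round 1: derive conn(g,e) via R0 from blue(g,e)
round 1: derive conn(g,i) via R0 from blue(g,i)
round 1: derive conn(h,e) via R0 from blue(h,e)
round 1: derive conn(h,h) via R0 from blue(h,h)
round 1: derive conn(h,i) via R0 from blue(h,i)
round 1: derive conn(i,h) via R0 from blue(i,h)
round 2: derive conn(a,a) via R1 from conn(a,e), blue(e,a)
round 2: derive conn(a,b) via R1 from conn(a,e), blue(e,b)
round 2: derive conn(a,i) via R1 from conn(a,e), blue(e,i)
round 2: derive conn(b,e) via R1 from conn(b,h), blue(h,e)
round 2: derive conn(b,i) via R1 from conn(b,h), blue(h,i)
round 2: derive conn(e,h) via R1 from conn(e,b), blue(b,h)
round 2: derive conn(g,b) via R1 from conn(g,e), blue(e,b)
round 2: derive conn(g,h) via R1 from conn(g,i), blue(i,h)
round 2: derive conn(h,a) via R1 from conn(h,e), blue(e,a)
round 2: derive conn(h,b) via R1 from conn(h,e), blue(e,b)
round 2: derive conn(i,e) via R1 from conn(i,h), blue(h,e)
round 2: derive conn(i,i) via R1 from conn(i,h), blue(h,i)
round 3: derive conn(a,h) via R1 from conn(a,b), blue(b,h)
round 3: derive conn(b,a) via R1 from conn(b,e), blue(e,a)
round 3: derive conn(i,a) via R1 from conn(i,e), blue(e,a)
round 3: derive conn(i,b) via R1 from conn(i,e), blue(e,b)

no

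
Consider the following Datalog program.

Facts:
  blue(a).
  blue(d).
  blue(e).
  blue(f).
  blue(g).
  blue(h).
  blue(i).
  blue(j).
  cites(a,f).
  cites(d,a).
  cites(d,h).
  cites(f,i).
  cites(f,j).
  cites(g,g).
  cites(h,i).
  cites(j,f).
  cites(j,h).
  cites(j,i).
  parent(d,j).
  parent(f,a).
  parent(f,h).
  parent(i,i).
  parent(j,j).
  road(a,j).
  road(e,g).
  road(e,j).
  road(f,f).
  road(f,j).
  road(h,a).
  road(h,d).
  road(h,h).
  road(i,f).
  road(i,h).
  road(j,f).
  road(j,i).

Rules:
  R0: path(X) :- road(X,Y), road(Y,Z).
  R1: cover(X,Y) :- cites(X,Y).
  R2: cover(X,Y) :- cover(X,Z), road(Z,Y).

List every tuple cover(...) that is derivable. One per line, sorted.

cover(a,a)
cover(a,d)
cover(a,f)
cover(a,h)
cover(a,i)
cover(a,j)
cover(d,a)
cover(d,d)
cover(d,f)
cover(d,h)
cover(d,i)
cover(d,j)
cover(f,a)
cover(f,d)
cover(f,f)
cover(f,h)
cover(f,i)
cover(f,j)
cover(g,g)
cover(h,a)
cover(h,d)
cover(h,f)
cover(h,h)
cover(h,i)
cover(h,j)
cover(j,a)
cover(j,d)
cover(j,f)
cover(j,h)
cover(j,i)
cover(j,j)

round 1: derive cover(a,f) via R1 from cites(a,f)
round 1: derive cover(d,a) via R1 from cites(d,a)
round 1: derive cover(d,h) via R1 from cites(d,h)
round 1: derive cover(f,i) via R1 from cites(f,i)
round 1: derive cover(f,j) via R1 from cites(f,j)
round 1: derive cover(g,g) via R1 from cites(g,g)
round 1: derive cover(h,i) via R1 from cites(h,i)
round 1: derive cover(j,f) via R1 from cites(j,f)
round 1: derive cover(j,h) via R1 from cites(j,h)
round 1: derive cover(j,i) via R1 from cites(j,i)
round 2: derive cover(a,j) via R2 from cover(a,f), road(f,j)
round 2: derive cover(d,d) via R2 from cover(d,h), road(h,d)
round 2: derive cover(d,j) via R2 from cover(d,a), road(a,j)
round 2: derive cover(f,f) via R2 from cover(f,i), road(i,f)
round 2: derive cover(f,h) via R2 from cover(f,i), road(i,h)
round 2: derive cover(h,f) via R2 from cover(h,i), road(i,f)
round 2: derive cover(h,h) via R2 from cover(h,i), road(i,h)
round 2: derive cover(j,a) via R2 from cover(j,h), road(h,a)
round 2: derive cover(j,d) via R2 from cover(j,h), road(h,d)
round 2: derive cover(j,j) via R2 from cover(j,f), road(f,j)
round 3: derive cover(a,i) via R2 from cover(a,j), road(j,i)
round 3: derive cover(d,f) via R2 from cover(d,j), road(j,f)
round 3: derive cover(d,i) via R2 from cover(d,j), road(j,i)
round 3: derive cover(f,a) via R2 from cover(f,h), road(h,a)
round 3: derive cover(f,d) via R2 from cover(f,h), road(h,d)
round 3: derive cover(h,a) via R2 from cover(h,h), road(h,a)
round 3: derive cover(h,d) via R2 from cover(h,h), road(h,d)
round 3: derive cover(h,j) via R2 from cover(h,f), road(f,j)
round 4: derive cover(a,h) via R2 from cover(a,i), road(i,h)
round 5: derive cover(a,a) via R2 from cover(a,h), road(h,a)
round 5: derive cover(a,d) via R2 from cover(a,h), road(h,d)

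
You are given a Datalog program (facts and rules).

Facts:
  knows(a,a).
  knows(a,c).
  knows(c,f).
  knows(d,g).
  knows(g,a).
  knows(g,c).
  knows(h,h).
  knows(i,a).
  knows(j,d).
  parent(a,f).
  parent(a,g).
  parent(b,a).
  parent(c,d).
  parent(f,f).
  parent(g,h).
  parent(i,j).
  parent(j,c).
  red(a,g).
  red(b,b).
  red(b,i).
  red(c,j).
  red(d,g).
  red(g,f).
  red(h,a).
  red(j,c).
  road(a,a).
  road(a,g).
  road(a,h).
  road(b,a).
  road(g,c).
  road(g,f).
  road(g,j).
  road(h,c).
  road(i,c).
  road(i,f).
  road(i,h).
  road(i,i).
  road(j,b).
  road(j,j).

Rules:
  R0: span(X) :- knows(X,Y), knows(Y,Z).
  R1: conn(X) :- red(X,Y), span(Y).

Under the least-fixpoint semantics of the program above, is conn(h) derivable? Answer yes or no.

round 1: derive span(a) via R0 from knows(a,a), knows(a,a)
round 1: derive span(d) via R0 from knows(d,g), knows(g,a)
round 1: derive span(g) via R0 from knows(g,a), knows(a,a)
round 1: derive span(h) via R0 from knows(h,h), knows(h,h)
round 1: derive span(i) via R0 from knows(i,a), knows(a,a)
round 1: derive span(j) via R0 from knows(j,d), knows(d,g)
round 2: derive conn(a) via R1 from red(a,g), span(g)
round 2: derive conn(b) via R1 from red(b,i), span(i)
round 2: derive conn(c) via R1 from red(c,j), span(j)
round 2: derive conn(d) via R1 from red(d,g), span(g)
round 2: derive conn(h) via R1 from red(h,a), span(a)

yes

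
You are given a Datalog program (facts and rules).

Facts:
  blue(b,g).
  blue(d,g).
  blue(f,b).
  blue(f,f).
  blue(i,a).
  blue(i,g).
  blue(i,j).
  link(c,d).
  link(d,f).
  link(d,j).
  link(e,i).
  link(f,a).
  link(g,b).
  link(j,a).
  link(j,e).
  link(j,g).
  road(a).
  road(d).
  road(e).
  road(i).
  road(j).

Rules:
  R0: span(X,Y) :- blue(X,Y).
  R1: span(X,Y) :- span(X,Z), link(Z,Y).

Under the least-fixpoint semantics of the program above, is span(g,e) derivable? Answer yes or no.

no

round 1: derive span(b,g) via R0 from blue(b,g)
round 1: derive span(d,g) via R0 from blue(d,g)
round 1: derive span(f,b) via R0 from blue(f,b)
round 1: derive span(f,f) via R0 from blue(f,f)
round 1: derive span(i,a) via R0 from blue(i,a)
round 1: derive span(i,g) via R0 from blue(i,g)
round 1: derive span(i,j) via R0 from blue(i,j)
round 2: derive span(b,b) via R1 from span(b,g), link(g,b)
round 2: derive span(d,b) via R1 from span(d,g), link(g,b)
round 2: derive span(f,a) via R1 from span(f,f), link(f,a)
round 2: derive span(i,b) via R1 from span(i,g), link(g,b)
round 2: derive span(i,e) via R1 from span(i,j), link(j,e)
round 3: derive span(i,i) via R1 from span(i,e), link(e,i)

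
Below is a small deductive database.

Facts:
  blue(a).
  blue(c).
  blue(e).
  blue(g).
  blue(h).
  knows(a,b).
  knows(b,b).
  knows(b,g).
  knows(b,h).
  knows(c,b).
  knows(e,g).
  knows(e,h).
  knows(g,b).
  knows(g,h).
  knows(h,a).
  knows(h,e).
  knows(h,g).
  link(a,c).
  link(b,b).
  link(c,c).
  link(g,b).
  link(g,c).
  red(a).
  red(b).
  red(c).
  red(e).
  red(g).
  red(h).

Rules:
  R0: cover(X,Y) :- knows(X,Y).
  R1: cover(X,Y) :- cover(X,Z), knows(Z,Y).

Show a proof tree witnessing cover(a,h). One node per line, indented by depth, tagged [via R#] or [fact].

cover(a,h)  [via R1]
  cover(a,b)  [via R0]
    knows(a,b)  [fact]
  knows(b,h)  [fact]

round 1: derive cover(a,b) via R0 from knows(a,b)
round 1: derive cover(b,b) via R0 from knows(b,b)
round 1: derive cover(b,g) via R0 from knows(b,g)
round 1: derive cover(b,h) via R0 from knows(b,h)
round 1: derive cover(c,b) via R0 from knows(c,b)
round 1: derive cover(e,g) via R0 from knows(e,g)
round 1: derive cover(e,h) via R0 from knows(e,h)
round 1: derive cover(g,b) via R0 from knows(g,b)
round 1: derive cover(g,h) via R0 from knows(g,h)
round 1: derive cover(h,a) via R0 from knows(h,a)
round 1: derive cover(h,e) via R0 from knows(h,e)
round 1: derive cover(h,g) via R0 from knows(h,g)
round 2: derive cover(a,g) via R1 from cover(a,b), knows(b,g)
round 2: derive cover(a,h) via R1 from cover(a,b), knows(b,h)
round 2: derive cover(b,a) via R1 from cover(b,h), knows(h,a)
round 2: derive cover(b,e) via R1 from cover(b,h), knows(h,e)
round 2: derive cover(c,g) via R1 from cover(c,b), knows(b,g)
round 2: derive cover(c,h) via R1 from cover(c,b), knows(b,h)
round 2: derive cover(e,a) via R1 from cover(e,h), knows(h,a)
round 2: derive cover(e,b) via R1 from cover(e,g), knows(g,b)
round 2: derive cover(e,e) via R1 from cover(e,h), knows(h,e)
round 2: derive cover(g,a) via R1 from cover(g,h), knows(h,a)
round 2: derive cover(g,e) via R1 from cover(g,h), knows(h,e)
round 2: derive cover(g,g) via R1 from cover(g,b), knows(b,g)
round 2: derive cover(h,b) via R1 from cover(h,a), knows(a,b)
round 2: derive cover(h,h) via R1 from cover(h,e), knows(e,h)
round 3: derive cover(a,a) via R1 from cover(a,h), knows(h,a)
round 3: derive cover(a,e) via R1 from cover(a,h), knows(h,e)
round 3: derive cover(c,a) via R1 from cover(c,h), knows(h,a)
round 3: derive cover(c,e) via R1 from cover(c,h), knows(h,e)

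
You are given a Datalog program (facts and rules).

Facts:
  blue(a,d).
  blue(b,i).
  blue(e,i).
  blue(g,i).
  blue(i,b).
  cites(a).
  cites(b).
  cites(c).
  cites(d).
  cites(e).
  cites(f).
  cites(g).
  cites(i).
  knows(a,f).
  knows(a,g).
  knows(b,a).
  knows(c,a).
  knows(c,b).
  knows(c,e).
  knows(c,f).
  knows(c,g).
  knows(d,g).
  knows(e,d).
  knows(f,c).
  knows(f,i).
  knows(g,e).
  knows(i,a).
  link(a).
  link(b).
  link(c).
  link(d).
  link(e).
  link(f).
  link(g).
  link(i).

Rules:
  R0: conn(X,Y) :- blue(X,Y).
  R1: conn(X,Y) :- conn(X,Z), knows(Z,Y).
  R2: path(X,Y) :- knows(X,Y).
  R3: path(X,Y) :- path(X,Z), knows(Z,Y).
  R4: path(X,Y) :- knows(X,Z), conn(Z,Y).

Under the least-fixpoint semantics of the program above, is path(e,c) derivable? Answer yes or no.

no

round 1: derive conn(a,d) via R0 from blue(a,d)
round 1: derive conn(b,i) via R0 from blue(b,i)
round 1: derive conn(e,i) via R0 from blue(e,i)
round 1: derive conn(g,i) via R0 from blue(g,i)
round 1: derive conn(i,b) via R0 from blue(i,b)
round 1: derive path(a,f) via R2 from knows(a,f)
round 1: derive path(a,g) via R2 from knows(a,g)
round 1: derive path(b,a) via R2 from knows(b,a)
round 1: derive path(c,a) via R2 from knows(c,a)
round 1: derive path(c,b) via R2 from knows(c,b)
round 1: derive path(c,e) via R2 from knows(c,e)
round 1: derive path(c,f) via R2 from knows(c,f)
round 1: derive path(c,g) via R2 from knows(c,g)
round 1: derive path(d,g) via R2 from knows(d,g)
round 1: derive path(e,d) via R2 from knows(e,d)
round 1: derive path(f,c) via R2 from knows(f,c)
round 1: derive path(f,i) via R2 from knows(f,i)
round 1: derive path(g,e) via R2 from knows(g,e)
round 1: derive path(i,a) via R2 from knows(i,a)
round 2: derive conn(a,g) via R1 from conn(a,d), knows(d,g)
round 2: derive conn(b,a) via R1 from conn(b,i), knows(i,a)
round 2: derive conn(e,a) via R1 from conn(e,i), knows(i,a)
round 2: derive conn(g,a) via R1 from conn(g,i), knows(i,a)
round 2: derive conn(i,a) via R1 from conn(i,b), knows(b,a)
round 2: derive path(a,c) via R3 from path(a,f), knows(f,c)
round 2: derive path(a,e) via R3 from path(a,g), knows(g,e)
round 2: derive path(a,i) via R3 from path(a,f), knows(f,i)
round 2: derive path(b,f) via R3 from path(b,a), knows(a,f)
round 2: derive path(b,g) via R3 from path(b,a), knows(a,g)
round 2: derive path(c,c) via R3 from path(c,f), knows(f,c)
round 2: derive path(c,d) via R3 from path(c,e), knows(e,d)
round 2: derive path(c,i) via R3 from path(c,f), knows(f,i)
round 2: derive path(d,e) via R3 from path(d,g), knows(g,e)
round 2: derive path(e,g) via R3 from path(e,d), knows(d,g)
round 2: derive path(f,a) via R3 from path(f,c), knows(c,a)
round 2: derive path(f,b) via R3 from path(f,c), knows(c,b)
round 2: derive path(f,e) via R3 from path(f,c), knows(c,e)
round 2: derive path(f,f) via R3 from path(f,c), knows(c,f)
round 2: derive path(f,g) via R3 from path(f,c), knows(c,g)
round 2: derive path(g,d) via R3 from path(g,e), knows(e,d)
round 2: derive path(i,f) via R3 from path(i,a), knows(a,f)
round 2: derive path(i,g) via R3 from path(i,a), knows(a,g)
round 2: derive path(b,d) via R4 from knows(b,a), conn(a,d)
round 2: derive path(d,i) via R4 from knows(d,g), conn(g,i)
round 2: derive path(g,i) via R4 from knows(g,e), conn(e,i)
round 2: derive path(i,d) via R4 from knows(i,a), conn(a,d)
round 3: derive conn(a,e) via R1 from conn(a,g), knows(g,e)
round 3: derive conn(b,f) via R1 from conn(b,a), knows(a,f)
round 3: derive conn(b,g) via R1 from conn(b,a), knows(a,g)
round 3: derive conn(e,f) via R1 from conn(e,a), knows(a,f)
round 3: derive conn(e,g) via R1 from conn(e,a), knows(a,g)
round 3: derive conn(g,f) via R1 from conn(g,a), knows(a,f)
round 3: derive conn(g,g) via R1 from conn(g,a), knows(a,g)
round 3: derive conn(i,f) via R1 from conn(i,a), knows(a,f)
round 3: derive conn(i,g) via R1 from conn(i,a), knows(a,g)
round 3: derive path(a,a) via R3 from path(a,c), knows(c,a)
round 3: derive path(a,b) via R3 from path(a,c), knows(c,b)
round 3: derive path(a,d) via R3 from path(a,e), knows(e,d)
round 3: derive path(b,c) via R3 from path(b,f), knows(f,c)
round 3: derive path(b,e) via R3 from path(b,g), knows(g,e)
round 3: derive path(b,i) via R3 from path(b,f), knows(f,i)
round 3: derive path(d,a) via R3 from path(d,i), knows(i,a)
round 3: derive path(d,d) via R3 from path(d,e), knows(e,d)
round 3: derive path(e,e) via R3 from path(e,g), knows(g,e)
round 3: derive path(f,d) via R3 from path(f,e), knows(e,d)
round 3: derive path(g,a) via R3 from path(g,i), knows(i,a)
round 3: derive path(g,g) via R3 from path(g,d), knows(d,g)
round 3: derive path(i,c) via R3 from path(i,f), knows(f,c)
round 3: derive path(i,e) via R3 from path(i,g), knows(g,e)
round 3: derive path(i,i) via R3 from path(i,f), knows(f,i)
round 4: derive conn(b,c) via R1 from conn(b,f), knows(f,c)
round 4: derive conn(b,e) via R1 from conn(b,g), knows(g,e)
round 4: derive conn(e,c) via R1 from conn(e,f), knows(f,c)
round 4: derive conn(e,e) via R1 from conn(e,g), knows(g,e)
round 4: derive conn(g,c) via R1 from conn(g,f), knows(f,c)
round 4: derive conn(g,e) via R1 from conn(g,g), knows(g,e)
round 4: derive conn(i,c) via R1 from conn(i,f), knows(f,c)
round 4: derive conn(i,e) via R1 from conn(i,g), knows(g,e)
round 4: derive conn(i,i) via R1 from conn(i,f), knows(f,i)
round 4: derive path(b,b) via R3 from path(b,c), knows(c,b)
round 4: derive path(d,f) via R3 from path(d,a), knows(a,f)
round 4: derive path(g,f) via R3 from path(g,a), knows(a,f)
round 4: derive path(i,b) via R3 from path(i,c), knows(c,b)
round 5: derive conn(b,b) via R1 from conn(b,c), knows(c,b)
round 5: derive conn(b,d) via R1 from conn(b,e), knows(e,d)
round 5: derive conn(e,b) via R1 from conn(e,c), knows(c,b)
round 5: derive conn(e,d) via R1 from conn(e,e), knows(e,d)
round 5: derive conn(g,b) via R1 from conn(g,c), knows(c,b)
round 5: derive conn(g,d) via R1 from conn(g,e), knows(e,d)
round 5: derive conn(i,d) via R1 from conn(i,e), knows(e,d)
round 5: derive path(d,c) via R3 from path(d,f), knows(f,c)
round 5: derive path(g,c) via R3 from path(g,f), knows(f,c)
round 6: derive path(d,b) via R3 from path(d,c), knows(c,b)
round 6: derive path(g,b) via R3 from path(g,c), knows(c,b)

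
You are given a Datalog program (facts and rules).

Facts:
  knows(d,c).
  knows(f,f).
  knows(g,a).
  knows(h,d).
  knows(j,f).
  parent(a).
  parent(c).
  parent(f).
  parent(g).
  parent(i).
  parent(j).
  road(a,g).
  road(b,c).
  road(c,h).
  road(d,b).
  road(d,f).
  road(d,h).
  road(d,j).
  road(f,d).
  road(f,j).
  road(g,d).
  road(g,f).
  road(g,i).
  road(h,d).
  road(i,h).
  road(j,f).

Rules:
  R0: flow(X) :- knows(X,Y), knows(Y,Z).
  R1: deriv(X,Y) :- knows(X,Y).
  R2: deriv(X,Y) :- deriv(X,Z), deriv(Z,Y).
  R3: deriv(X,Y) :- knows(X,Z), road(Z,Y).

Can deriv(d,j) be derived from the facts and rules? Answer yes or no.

round 1: derive deriv(d,c) via R1 from knows(d,c)
round 1: derive deriv(f,f) via R1 from knows(f,f)
round 1: derive deriv(g,a) via R1 from knows(g,a)
round 1: derive deriv(h,d) via R1 from knows(h,d)
round 1: derive deriv(j,f) via R1 from knows(j,f)
round 1: derive deriv(d,h) via R3 from knows(d,c), road(c,h)
round 1: derive deriv(f,d) via R3 from knows(f,f), road(f,d)
round 1: derive deriv(f,j) via R3 from knows(f,f), road(f,j)
round 1: derive deriv(g,g) via R3 from knows(g,a), road(a,g)
round 1: derive deriv(h,b) via R3 from knows(h,d), road(d,b)
round 1: derive deriv(h,f) via R3 from knows(h,d), road(d,f)
round 1: derive deriv(h,h) via R3 from knows(h,d), road(d,h)
round 1: derive deriv(h,j) via R3 from knows(h,d), road(d,j)
round 1: derive deriv(j,d) via R3 from knows(j,f), road(f,d)
round 1: derive deriv(j,j) via R3 from knows(j,f), road(f,j)
round 2: derive deriv(d,b) via R2 from deriv(d,h), deriv(h,b)
round 2: derive deriv(d,d) via R2 from deriv(d,h), deriv(h,d)
round 2: derive deriv(d,f) via R2 from deriv(d,h), deriv(h,f)
round 2: derive deriv(d,j) via R2 from deriv(d,h), deriv(h,j)
round 2: derive deriv(f,c) via R2 from deriv(f,d), deriv(d,c)
round 2: derive deriv(f,h) via R2 from deriv(f,d), deriv(d,h)
round 2: derive deriv(h,c) via R2 from deriv(h,d), deriv(d,c)
round 2: derive deriv(j,c) via R2 from deriv(j,d), deriv(d,c)
round 2: derive deriv(j,h) via R2 from deriv(j,d), deriv(d,h)
round 3: derive deriv(f,b) via R2 from deriv(f,d), deriv(d,b)
round 3: derive deriv(j,b) via R2 from deriv(j,d), deriv(d,b)

yes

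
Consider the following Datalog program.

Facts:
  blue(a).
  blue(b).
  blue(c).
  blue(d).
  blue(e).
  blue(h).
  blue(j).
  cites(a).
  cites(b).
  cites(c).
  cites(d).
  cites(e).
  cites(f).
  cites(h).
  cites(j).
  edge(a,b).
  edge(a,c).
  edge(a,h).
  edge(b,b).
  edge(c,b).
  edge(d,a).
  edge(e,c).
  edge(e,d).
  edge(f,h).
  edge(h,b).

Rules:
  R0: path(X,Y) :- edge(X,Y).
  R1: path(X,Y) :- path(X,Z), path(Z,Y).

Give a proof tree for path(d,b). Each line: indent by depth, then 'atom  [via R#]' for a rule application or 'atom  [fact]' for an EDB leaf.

round 1: derive path(a,b) via R0 from edge(a,b)
round 1: derive path(a,c) via R0 from edge(a,c)
round 1: derive path(a,h) via R0 from edge(a,h)
round 1: derive path(b,b) via R0 from edge(b,b)
round 1: derive path(c,b) via R0 from edge(c,b)
round 1: derive path(d,a) via R0 from edge(d,a)
round 1: derive path(e,c) via R0 from edge(e,c)
round 1: derive path(e,d) via R0 from edge(e,d)
round 1: derive path(f,h) via R0 from edge(f,h)
round 1: derive path(h,b) via R0 from edge(h,b)
round 2: derive path(d,b) via R1 from path(d,a), path(a,b)
round 2: derive path(d,c) via R1 from path(d,a), path(a,c)
round 2: derive path(d,h) via R1 from path(d,a), path(a,h)
round 2: derive path(e,a) via R1 from path(e,d), path(d,a)
round 2: derive path(e,b) via R1 from path(e,c), path(c,b)
round 2: derive path(f,b) via R1 from path(f,h), path(h,b)
round 3: derive path(e,h) via R1 from path(e,a), path(a,h)

path(d,b)  [via R1]
  path(d,a)  [via R0]
    edge(d,a)  [fact]
  path(a,b)  [via R0]
    edge(a,b)  [fact]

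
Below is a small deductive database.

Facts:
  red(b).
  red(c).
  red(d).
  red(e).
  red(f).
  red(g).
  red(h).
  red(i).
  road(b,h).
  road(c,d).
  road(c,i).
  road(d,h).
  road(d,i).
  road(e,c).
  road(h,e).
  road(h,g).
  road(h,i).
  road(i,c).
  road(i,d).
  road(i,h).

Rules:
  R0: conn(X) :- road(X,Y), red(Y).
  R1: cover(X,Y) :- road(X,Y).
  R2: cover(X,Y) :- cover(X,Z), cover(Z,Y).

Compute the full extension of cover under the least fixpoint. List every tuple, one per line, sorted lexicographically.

round 1: derive cover(b,h) via R1 from road(b,h)
round 1: derive cover(c,d) via R1 from road(c,d)
round 1: derive cover(c,i) via R1 from road(c,i)
round 1: derive cover(d,h) via R1 from road(d,h)
round 1: derive cover(d,i) via R1 from road(d,i)
round 1: derive cover(e,c) via R1 from road(e,c)
round 1: derive cover(h,e) via R1 from road(h,e)
round 1: derive cover(h,g) via R1 from road(h,g)
round 1: derive cover(h,i) via R1 from road(h,i)
round 1: derive cover(i,c) via R1 from road(i,c)
round 1: derive cover(i,d) via R1 from road(i,d)
round 1: derive cover(i,h) via R1 from road(i,h)
round 2: derive cover(b,e) via R2 from cover(b,h), cover(h,e)
round 2: derive cover(b,g) via R2 from cover(b,h), cover(h,g)
round 2: derive cover(b,i) via R2 from cover(b,h), cover(h,i)
round 2: derive cover(c,c) via R2 from cover(c,i), cover(i,c)
round 2: derive cover(c,h) via R2 from cover(c,d), cover(d,h)
round 2: derive cover(d,c) via R2 from cover(d,i), cover(i,c)
round 2: derive cover(d,d) via R2 from cover(d,i), cover(i,d)
round 2: derive cover(d,e) via R2 from cover(d,h), cover(h,e)
round 2: derive cover(d,g) via R2 from cover(d,h), cover(h,g)
round 2: derive cover(e,d) via R2 from cover(e,c), cover(c,d)
round 2: derive cover(e,i) via R2 from cover(e,c), cover(c,i)
round 2: derive cover(h,c) via R2 from cover(h,e), cover(e,c)
round 2: derive cover(h,d) via R2 from cover(h,i), cover(i,d)
round 2: derive cover(h,h) via R2 from cover(h,i), cover(i,h)
round 2: derive cover(i,e) via R2 from cover(i,h), cover(h,e)
round 2: derive cover(i,g) via R2 from cover(i,h), cover(h,g)
round 2: derive cover(i,i) via R2 from cover(i,c), cover(c,i)
round 3: derive cover(b,c) via R2 from cover(b,e), cover(e,c)
round 3: derive cover(b,d) via R2 from cover(b,e), cover(e,d)
round 3: derive cover(c,e) via R2 from cover(c,d), cover(d,e)
round 3: derive cover(c,g) via R2 from cover(c,d), cover(d,g)
round 3: derive cover(e,e) via R2 from cover(e,d), cover(d,e)
round 3: derive cover(e,g) via R2 from cover(e,d), cover(d,g)
round 3: derive cover(e,h) via R2 from cover(e,c), cover(c,h)

cover(b,c)
cover(b,d)
cover(b,e)
cover(b,g)
cover(b,h)
cover(b,i)
cover(c,c)
cover(c,d)
cover(c,e)
cover(c,g)
cover(c,h)
cover(c,i)
cover(d,c)
cover(d,d)
cover(d,e)
cover(d,g)
cover(d,h)
cover(d,i)
cover(e,c)
cover(e,d)
cover(e,e)
cover(e,g)
cover(e,h)
cover(e,i)
cover(h,c)
cover(h,d)
cover(h,e)
cover(h,g)
cover(h,h)
cover(h,i)
cover(i,c)
cover(i,d)
cover(i,e)
cover(i,g)
cover(i,h)
cover(i,i)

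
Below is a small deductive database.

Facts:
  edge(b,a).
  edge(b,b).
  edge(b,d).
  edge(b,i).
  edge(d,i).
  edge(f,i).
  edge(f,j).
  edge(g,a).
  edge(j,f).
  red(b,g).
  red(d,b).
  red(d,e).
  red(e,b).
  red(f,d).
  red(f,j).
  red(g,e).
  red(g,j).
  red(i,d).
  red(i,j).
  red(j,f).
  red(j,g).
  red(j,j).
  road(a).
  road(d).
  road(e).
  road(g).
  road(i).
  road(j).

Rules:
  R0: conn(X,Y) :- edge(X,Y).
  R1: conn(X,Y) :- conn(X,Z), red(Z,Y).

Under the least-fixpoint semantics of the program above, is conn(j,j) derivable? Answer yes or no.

yes

round 1: derive conn(b,a) via R0 from edge(b,a)
round 1: derive conn(b,b) via R0 from edge(b,b)
round 1: derive conn(b,d) via R0 from edge(b,d)
round 1: derive conn(b,i) via R0 from edge(b,i)
round 1: derive conn(d,i) via R0 from edge(d,i)
round 1: derive conn(f,i) via R0 from edge(f,i)
round 1: derive conn(f,j) via R0 from edge(f,j)
round 1: derive conn(g,a) via R0 from edge(g,a)
round 1: derive conn(j,f) via R0 from edge(j,f)
round 2: derive conn(b,e) via R1 from conn(b,d), red(d,e)
round 2: derive conn(b,g) via R1 from conn(b,b), red(b,g)
round 2: derive conn(b,j) via R1 from conn(b,i), red(i,j)
round 2: derive conn(d,d) via R1 from conn(d,i), red(i,d)
round 2: derive conn(d,j) via R1 from conn(d,i), red(i,j)
round 2: derive conn(f,d) via R1 from conn(f,i), red(i,d)
round 2: derive conn(f,f) via R1 from conn(f,j), red(j,f)
round 2: derive conn(f,g) via R1 from conn(f,j), red(j,g)
round 2: derive conn(j,d) via R1 from conn(j,f), red(f,d)
round 2: derive conn(j,j) via R1 from conn(j,f), red(f,j)
round 3: derive conn(b,f) via R1 from conn(b,j), red(j,f)
round 3: derive conn(d,b) via R1 from conn(d,d), red(d,b)
round 3: derive conn(d,e) via R1 from conn(d,d), red(d,e)
round 3: derive conn(d,f) via R1 from conn(d,j), red(j,f)
round 3: derive conn(d,g) via R1 from conn(d,j), red(j,g)
round 3: derive conn(f,b) via R1 from conn(f,d), red(d,b)
round 3: derive conn(f,e) via R1 from conn(f,d), red(d,e)
round 3: derive conn(j,b) via R1 from conn(j,d), red(d,b)
round 3: derive conn(j,e) via R1 from conn(j,d), red(d,e)
round 3: derive conn(j,g) via R1 from conn(j,j), red(j,g)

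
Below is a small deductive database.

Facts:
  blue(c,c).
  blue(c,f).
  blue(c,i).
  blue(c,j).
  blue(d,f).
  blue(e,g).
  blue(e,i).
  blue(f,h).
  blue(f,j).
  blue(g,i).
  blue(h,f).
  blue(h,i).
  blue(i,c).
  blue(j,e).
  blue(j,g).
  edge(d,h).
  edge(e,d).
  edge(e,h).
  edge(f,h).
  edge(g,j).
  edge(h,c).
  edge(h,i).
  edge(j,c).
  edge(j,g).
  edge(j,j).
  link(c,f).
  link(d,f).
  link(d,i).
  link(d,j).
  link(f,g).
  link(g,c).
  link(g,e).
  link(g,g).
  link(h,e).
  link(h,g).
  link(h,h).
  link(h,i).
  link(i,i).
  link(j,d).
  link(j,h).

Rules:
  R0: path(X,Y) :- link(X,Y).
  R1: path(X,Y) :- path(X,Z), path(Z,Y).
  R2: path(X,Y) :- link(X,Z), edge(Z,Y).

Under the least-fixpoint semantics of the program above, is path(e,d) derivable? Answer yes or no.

no

round 1: derive path(c,f) via R0 from link(c,f)
round 1: derive path(d,f) via R0 from link(d,f)
round 1: derive path(d,i) via R0 from link(d,i)
round 1: derive path(d,j) via R0 from link(d,j)
round 1: derive path(f,g) via R0 from link(f,g)
round 1: derive path(g,c) via R0 from link(g,c)
round 1: derive path(g,e) via R0 from link(g,e)
round 1: derive path(g,g) via R0 from link(g,g)
round 1: derive path(h,e) via R0 from link(h,e)
round 1: derive path(h,g) via R0 from link(h,g)
round 1: derive path(h,h) via R0 from link(h,h)
round 1: derive path(h,i) via R0 from link(h,i)
round 1: derive path(i,i) via R0 from link(i,i)
round 1: derive path(j,d) via R0 from link(j,d)
round 1: derive path(j,h) via R0 from link(j,h)
round 1: derive path(c,h) via R2 from link(c,f), edge(f,h)
round 1: derive path(d,c) via R2 from link(d,j), edge(j,c)
round 1: derive path(d,g) via R2 from link(d,j), edge(j,g)
round 1: derive path(d,h) via R2 from link(d,f), edge(f,h)
round 1: derive path(f,j) via R2 from link(f,g), edge(g,j)
round 1: derive path(g,d) via R2 from link(g,e), edge(e,d)
round 1: derive path(g,h) via R2 from link(g,e), edge(e,h)
round 1: derive path(g,j) via R2 from link(g,g), edge(g,j)
round 1: derive path(h,c) via R2 from link(h,h), edge(h,c)
round 1: derive path(h,d) via R2 from link(h,e), edge(e,d)
round 1: derive path(h,j) via R2 from link(h,g), edge(g,j)
round 1: derive path(j,c) via R2 from link(j,h), edge(h,c)
round 1: derive path(j,i) via R2 from link(j,h), edge(h,i)
round 2: derive path(c,c) via R1 from path(c,h), path(h,c)
round 2: derive path(c,d) via R1 from path(c,h), path(h,d)
round 2: derive path(c,e) via R1 from path(c,h), path(h,e)
round 2: derive path(c,g) via R1 from path(c,f), path(f,g)
round 2: derive path(c,i) via R1 from path(c,h), path(h,i)
round 2: derive path(c,j) via R1 from path(c,f), path(f,j)
round 2: derive path(d,d) via R1 from path(d,g), path(g,d)
round 2: derive path(d,e) via R1 from path(d,g), path(g,e)
round 2: derive path(f,c) via R1 from path(f,g), path(g,c)
round 2: derive path(f,d) via R1 from path(f,g), path(g,d)
round 2: derive path(f,e) via R1 from path(f,g), path(g,e)
round 2: derive path(f,h) via R1 from path(f,g), path(g,h)
round 2: derive path(f,i) via R1 from path(f,j), path(j,i)
round 2: derive path(g,f) via R1 from path(g,c), path(c,f)
round 2: derive path(g,i) via R1 from path(g,d), path(d,i)
round 2: derive path(h,f) via R1 from path(h,c), path(c,f)
round 2: derive path(j,e) via R1 from path(j,h), path(h,e)
round 2: derive path(j,f) via R1 from path(j,c), path(c,f)
round 2: derive path(j,g) via R1 from path(j,d), path(d,g)
round 2: derive path(j,j) via R1 from path(j,d), path(d,j)
round 3: derive path(f,f) via R1 from path(f,c), path(c,f)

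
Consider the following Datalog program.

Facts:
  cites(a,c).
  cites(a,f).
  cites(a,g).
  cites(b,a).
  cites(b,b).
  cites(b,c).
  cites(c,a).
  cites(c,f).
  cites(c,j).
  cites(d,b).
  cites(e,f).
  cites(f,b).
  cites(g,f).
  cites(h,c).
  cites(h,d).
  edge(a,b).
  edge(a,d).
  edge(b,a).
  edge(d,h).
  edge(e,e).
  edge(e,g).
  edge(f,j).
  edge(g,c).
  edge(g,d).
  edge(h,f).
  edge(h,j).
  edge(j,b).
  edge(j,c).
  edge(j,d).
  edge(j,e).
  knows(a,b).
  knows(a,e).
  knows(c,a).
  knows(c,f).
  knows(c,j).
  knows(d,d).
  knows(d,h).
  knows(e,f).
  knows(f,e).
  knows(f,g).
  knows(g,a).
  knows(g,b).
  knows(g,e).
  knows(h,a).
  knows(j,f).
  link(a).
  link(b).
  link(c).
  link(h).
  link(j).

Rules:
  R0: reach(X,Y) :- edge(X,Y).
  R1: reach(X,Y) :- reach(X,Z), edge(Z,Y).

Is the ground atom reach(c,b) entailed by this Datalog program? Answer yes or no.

round 1: derive reach(a,b) via R0 from edge(a,b)
round 1: derive reach(a,d) via R0 from edge(a,d)
round 1: derive reach(b,a) via R0 from edge(b,a)
round 1: derive reach(d,h) via R0 from edge(d,h)
round 1: derive reach(e,e) via R0 from edge(e,e)
round 1: derive reach(e,g) via R0 from edge(e,g)
round 1: derive reach(f,j) via R0 from edge(f,j)
round 1: derive reach(g,c) via R0 from edge(g,c)
round 1: derive reach(g,d) via R0 from edge(g,d)
round 1: derive reach(h,f) via R0 from edge(h,f)
round 1: derive reach(h,j) via R0 from edge(h,j)
round 1: derive reach(j,b) via R0 from edge(j,b)
round 1: derive reach(j,c) via R0 from edge(j,c)
round 1: derive reach(j,d) via R0 from edge(j,d)
round 1: derive reach(j,e) via R0 from edge(j,e)
round 2: derive reach(a,a) via R1 from reach(a,b), edge(b,a)
round 2: derive reach(a,h) via R1 from reach(a,d), edge(d,h)
round 2: derive reach(b,b) via R1 from reach(b,a), edge(a,b)
round 2: derive reach(b,d) via R1 from reach(b,a), edge(a,d)
round 2: derive reach(d,f) via R1 from reach(d,h), edge(h,f)
round 2: derive reach(d,j) via R1 from reach(d,h), edge(h,j)
round 2: derive reach(e,c) via R1 from reach(e,g), edge(g,c)
round 2: derive reach(e,d) via R1 from reach(e,g), edge(g,d)
round 2: derive reach(f,b) via R1 from reach(f,j), edge(j,b)
round 2: derive reach(f,c) via R1 from reach(f,j), edge(j,c)
round 2: derive reach(f,d) via R1 from reach(f,j), edge(j,d)
round 2: derive reach(f,e) via R1 from reach(f,j), edge(j,e)
round 2: derive reach(g,h) via R1 from reach(g,d), edge(d,h)
round 2: derive reach(h,b) via R1 from reach(h,j), edge(j,b)
round 2: derive reach(h,c) via R1 from reach(h,j), edge(j,c)
round 2: derive reach(h,d) via R1 from reach(h,j), edge(j,d)
round 2: derive reach(h,e) via R1 from reach(h,j), edge(j,e)
round 2: derive reach(j,a) via R1 from reach(j,b), edge(b,a)
round 2: derive reach(j,g) via R1 from reach(j,e), edge(e,g)
round 2: derive reach(j,h) via R1 from reach(j,d), edge(d,h)
round 3: derive reach(a,f) via R1 from reach(a,h), edge(h,f)
round 3: derive reach(a,j) via R1 from reach(a,h), edge(h,j)
round 3: derive reach(b,h) via R1 from reach(b,d), edge(d,h)
round 3: derive reach(d,b) via R1 from reach(d,j), edge(j,b)
round 3: derive reach(d,c) via R1 from reach(d,j), edge(j,c)
round 3: derive reach(d,d) via R1 from reach(d,j), edge(j,d)
round 3: derive reach(d,e) via R1 from reach(d,j), edge(j,e)
round 3: derive reach(e,h) via R1 from reach(e,d), edge(d,h)
round 3: derive reach(f,a) via R1 from reach(f,b), edge(b,a)
round 3: derive reach(f,g) via R1 from reach(f,e), edge(e,g)
round 3: derive reach(f,h) via R1 from reach(f,d), edge(d,h)
round 3: derive reach(g,f) via R1 from reach(g,h), edge(h,f)
round 3: derive reach(g,j) via R1 from reach(g,h), edge(h,j)
round 3: derive reach(h,a) via R1 from reach(h,b), edge(b,a)
round 3: derive reach(h,g) via R1 from reach(h,e), edge(e,g)
round 3: derive reach(h,h) via R1 from reach(h,d), edge(d,h)
round 3: derive reach(j,f) via R1 from reach(j,h), edge(h,f)
round 3: derive reach(j,j) via R1 from reach(j,h), edge(h,j)
round 4: derive reach(a,c) via R1 from reach(a,j), edge(j,c)
round 4: derive reach(a,e) via R1 from reach(a,j), edge(j,e)
round 4: derive reach(b,f) via R1 from reach(b,h), edge(h,f)
round 4: derive reach(b,j) via R1 from reach(b,h), edge(h,j)
round 4: derive reach(d,a) via R1 from reach(d,b), edge(b,a)
round 4: derive reach(d,g) via R1 from reach(d,e), edge(e,g)
round 4: derive reach(e,f) via R1 from reach(e,h), edge(h,f)
round 4: derive reach(e,j) via R1 from reach(e,h), edge(h,j)
round 4: derive reach(f,f) via R1 from reach(f,h), edge(h,f)
round 4: derive reach(g,b) via R1 from reach(g,j), edge(j,b)
round 4: derive reach(g,e) via R1 from reach(g,j), edge(j,e)
round 5: derive reach(a,g) via R1 from reach(a,e), edge(e,g)
round 5: derive reach(b,c) via R1 from reach(b,j), edge(j,c)
round 5: derive reach(b,e) via R1 from reach(b,j), edge(j,e)
round 5: derive reach(e,b) via R1 from reach(e,j), edge(j,b)
round 5: derive reach(g,a) via R1 from reach(g,b), edge(b,a)
round 5: derive reach(g,g) via R1 from reach(g,e), edge(e,g)
round 6: derive reach(b,g) via R1 from reach(b,e), edge(e,g)
round 6: derive reach(e,a) via R1 from reach(e,b), edge(b,a)

no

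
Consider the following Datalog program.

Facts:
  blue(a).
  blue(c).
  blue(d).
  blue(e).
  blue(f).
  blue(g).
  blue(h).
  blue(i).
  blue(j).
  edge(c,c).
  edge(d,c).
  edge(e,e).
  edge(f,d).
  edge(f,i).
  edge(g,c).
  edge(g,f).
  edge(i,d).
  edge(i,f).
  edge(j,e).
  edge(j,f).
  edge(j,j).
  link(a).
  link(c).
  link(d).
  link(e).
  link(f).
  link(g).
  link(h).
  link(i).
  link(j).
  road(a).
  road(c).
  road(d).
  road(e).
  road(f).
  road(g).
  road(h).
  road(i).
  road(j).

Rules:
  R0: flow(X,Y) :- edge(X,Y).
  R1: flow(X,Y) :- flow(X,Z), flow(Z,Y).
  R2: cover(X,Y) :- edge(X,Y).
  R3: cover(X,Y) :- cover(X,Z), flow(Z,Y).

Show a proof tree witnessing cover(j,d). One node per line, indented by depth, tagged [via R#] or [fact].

round 1: derive flow(c,c) via R0 from edge(c,c)
round 1: derive flow(d,c) via R0 from edge(d,c)
round 1: derive flow(e,e) via R0 from edge(e,e)
round 1: derive flow(f,d) via R0 from edge(f,d)
round 1: derive flow(f,i) via R0 from edge(f,i)
round 1: derive flow(g,c) via R0 from edge(g,c)
round 1: derive flow(g,f) via R0 from edge(g,f)
round 1: derive flow(i,d) via R0 from edge(i,d)
round 1: derive flow(i,f) via R0 from edge(i,f)
round 1: derive flow(j,e) via R0 from edge(j,e)
round 1: derive flow(j,f) via R0 from edge(j,f)
round 1: derive flow(j,j) via R0 from edge(j,j)
round 1: derive cover(c,c) via R2 from edge(c,c)
round 1: derive cover(d,c) via R2 from edge(d,c)
round 1: derive cover(e,e) via R2 from edge(e,e)
round 1: derive cover(f,d) via R2 from edge(f,d)
round 1: derive cover(f,i) via R2 from edge(f,i)
round 1: derive cover(g,c) via R2 from edge(g,c)
round 1: derive cover(g,f) via R2 from edge(g,f)
round 1: derive cover(i,d) via R2 from edge(i,d)
round 1: derive cover(i,f) via R2 from edge(i,f)
round 1: derive cover(j,e) via R2 from edge(j,e)
round 1: derive cover(j,f) via R2 from edge(j,f)
round 1: derive cover(j,j) via R2 from edge(j,j)
round 2: derive flow(f,c) via R1 from flow(f,d), flow(d,c)
round 2: derive flow(f,f) via R1 from flow(f,i), flow(i,f)
round 2: derive flow(g,d) via R1 from flow(g,f), flow(f,d)
round 2: derive flow(g,i) via R1 from flow(g,f), flow(f,i)
round 2: derive flow(i,c) via R1 from flow(i,d), flow(d,c)
round 2: derive flow(i,i) via R1 from flow(i,f), flow(f,i)
round 2: derive flow(j,d) via R1 from flow(j,f), flow(f,d)
round 2: derive flow(j,i) via R1 from flow(j,f), flow(f,i)
round 2: derive cover(f,c) via R3 from cover(f,d), flow(d,c)
round 2: derive cover(f,f) via R3 from cover(f,i), flow(i,f)
round 2: derive cover(g,d) via R3 from cover(g,f), flow(f,d)
round 2: derive cover(g,i) via R3 from cover(g,f), flow(f,i)
round 2: derive cover(i,c) via R3 from cover(i,d), flow(d,c)
round 2: derive cover(i,i) via R3 from cover(i,f), flow(f,i)
round 2: derive cover(j,d) via R3 from cover(j,f), flow(f,d)
round 2: derive cover(j,i) via R3 from cover(j,f), flow(f,i)
round 3: derive flow(j,c) via R1 from flow(j,d), flow(d,c)
round 3: derive cover(j,c) via R3 from cover(j,d), flow(d,c)

cover(j,d)  [via R3]
  cover(j,f)  [via R2]
    edge(j,f)  [fact]
  flow(f,d)  [via R0]
    edge(f,d)  [fact]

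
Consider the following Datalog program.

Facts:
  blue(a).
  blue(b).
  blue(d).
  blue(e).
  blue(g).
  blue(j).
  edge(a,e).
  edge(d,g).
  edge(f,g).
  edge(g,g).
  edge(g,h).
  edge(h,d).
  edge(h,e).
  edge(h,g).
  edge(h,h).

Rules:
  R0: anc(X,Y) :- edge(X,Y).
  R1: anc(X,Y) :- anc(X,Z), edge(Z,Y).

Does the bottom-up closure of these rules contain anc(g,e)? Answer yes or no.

round 1: derive anc(a,e) via R0 from edge(a,e)
round 1: derive anc(d,g) via R0 from edge(d,g)
round 1: derive anc(f,g) via R0 from edge(f,g)
round 1: derive anc(g,g) via R0 from edge(g,g)
round 1: derive anc(g,h) via R0 from edge(g,h)
round 1: derive anc(h,d) via R0 from edge(h,d)
round 1: derive anc(h,e) via R0 from edge(h,e)
round 1: derive anc(h,g) via R0 from edge(h,g)
round 1: derive anc(h,h) via R0 from edge(h,h)
round 2: derive anc(d,h) via R1 from anc(d,g), edge(g,h)
round 2: derive anc(f,h) via R1 from anc(f,g), edge(g,h)
round 2: derive anc(g,d) via R1 from anc(g,h), edge(h,d)
round 2: derive anc(g,e) via R1 from anc(g,h), edge(h,e)
round 3: derive anc(d,d) via R1 from anc(d,h), edge(h,d)
round 3: derive anc(d,e) via R1 from anc(d,h), edge(h,e)
round 3: derive anc(f,d) via R1 from anc(f,h), edge(h,d)
round 3: derive anc(f,e) via R1 from anc(f,h), edge(h,e)

yes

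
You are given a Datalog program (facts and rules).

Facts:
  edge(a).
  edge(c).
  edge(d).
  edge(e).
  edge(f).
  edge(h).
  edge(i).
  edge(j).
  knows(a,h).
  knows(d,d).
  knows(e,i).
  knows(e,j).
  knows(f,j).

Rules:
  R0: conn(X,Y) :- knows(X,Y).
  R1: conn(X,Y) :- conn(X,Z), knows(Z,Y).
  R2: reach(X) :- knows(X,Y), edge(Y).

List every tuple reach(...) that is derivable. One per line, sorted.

round 1: derive reach(a) via R2 from knows(a,h), edge(h)
round 1: derive reach(d) via R2 from knows(d,d), edge(d)
round 1: derive reach(e) via R2 from knows(e,i), edge(i)
round 1: derive reach(f) via R2 from knows(f,j), edge(j)

reach(a)
reach(d)
reach(e)
reach(f)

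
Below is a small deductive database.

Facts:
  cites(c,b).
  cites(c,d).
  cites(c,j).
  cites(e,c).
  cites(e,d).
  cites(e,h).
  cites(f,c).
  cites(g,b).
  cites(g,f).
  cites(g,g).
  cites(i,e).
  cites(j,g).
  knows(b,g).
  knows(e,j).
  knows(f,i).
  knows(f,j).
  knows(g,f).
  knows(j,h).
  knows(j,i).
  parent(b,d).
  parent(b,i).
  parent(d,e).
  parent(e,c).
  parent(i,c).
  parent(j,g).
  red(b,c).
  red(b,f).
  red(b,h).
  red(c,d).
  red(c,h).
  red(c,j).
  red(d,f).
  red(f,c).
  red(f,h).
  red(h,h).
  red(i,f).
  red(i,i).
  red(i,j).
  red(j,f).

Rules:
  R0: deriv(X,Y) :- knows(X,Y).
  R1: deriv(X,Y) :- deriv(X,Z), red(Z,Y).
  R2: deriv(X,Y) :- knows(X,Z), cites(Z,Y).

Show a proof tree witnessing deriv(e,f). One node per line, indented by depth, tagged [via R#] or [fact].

deriv(e,f)  [via R1]
  deriv(e,j)  [via R0]
    knows(e,j)  [fact]
  red(j,f)  [fact]

round 1: derive deriv(b,g) via R0 from knows(b,g)
round 1: derive deriv(e,j) via R0 from knows(e,j)
round 1: derive deriv(f,i) via R0 from knows(f,i)
round 1: derive deriv(f,j) via R0 from knows(f,j)
round 1: derive deriv(g,f) via R0 from knows(g,f)
round 1: derive deriv(j,h) via R0 from knows(j,h)
round 1: derive deriv(j,i) via R0 from knows(j,i)
round 1: derive deriv(b,b) via R2 from knows(b,g), cites(g,b)
round 1: derive deriv(b,f) via R2 from knows(b,g), cites(g,f)
round 1: derive deriv(e,g) via R2 from knows(e,j), cites(j,g)
round 1: derive deriv(f,e) via R2 from knows(f,i), cites(i,e)
round 1: derive deriv(f,g) via R2 from knows(f,j), cites(j,g)
round 1: derive deriv(g,c) via R2 from knows(g,f), cites(f,c)
round 1: derive deriv(j,e) via R2 from knows(j,i), cites(i,e)
round 2: derive deriv(b,c) via R1 from deriv(b,b), red(b,c)
round 2: derive deriv(b,h) via R1 from deriv(b,b), red(b,h)
round 2: derive deriv(e,f) via R1 from deriv(e,j), red(j,f)
round 2: derive deriv(f,f) via R1 from deriv(f,i), red(i,f)
round 2: derive deriv(g,d) via R1 from deriv(g,c), red(c,d)
round 2: derive deriv(g,h) via R1 from deriv(g,c), red(c,h)
round 2: derive deriv(g,j) via R1 from deriv(g,c), red(c,j)
round 2: derive deriv(j,f) via R1 from deriv(j,i), red(i,f)
round 2: derive deriv(j,j) via R1 from deriv(j,i), red(i,j)
round 3: derive deriv(b,d) via R1 from deriv(b,c), red(c,d)
round 3: derive deriv(b,j) via R1 from deriv(b,c), red(c,j)
round 3: derive deriv(e,c) via R1 from deriv(e,f), red(f,c)
round 3: derive deriv(e,h) via R1 from deriv(e,f), red(f,h)
round 3: derive deriv(f,c) via R1 from deriv(f,f), red(f,c)
round 3: derive deriv(f,h) via R1 from deriv(f,f), red(f,h)
round 3: derive deriv(j,c) via R1 from deriv(j,f), red(f,c)
round 4: derive deriv(e,d) via R1 from deriv(e,c), red(c,d)
round 4: derive deriv(f,d) via R1 from deriv(f,c), red(c,d)
round 4: derive deriv(j,d) via R1 from deriv(j,c), red(c,d)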